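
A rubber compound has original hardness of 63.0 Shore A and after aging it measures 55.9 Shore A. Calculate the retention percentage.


Retention = aged / original * 100
= 55.9 / 63.0 * 100
= 88.7%

88.7%


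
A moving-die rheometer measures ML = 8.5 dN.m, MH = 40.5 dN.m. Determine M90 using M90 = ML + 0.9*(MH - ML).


M90 = ML + 0.9 * (MH - ML)
M90 = 8.5 + 0.9 * (40.5 - 8.5)
M90 = 8.5 + 0.9 * 32.0
M90 = 37.3 dN.m

37.3 dN.m


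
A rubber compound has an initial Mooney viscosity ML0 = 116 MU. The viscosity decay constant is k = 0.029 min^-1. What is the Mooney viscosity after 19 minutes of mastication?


ML = ML0 * exp(-k * t)
ML = 116 * exp(-0.029 * 19)
ML = 116 * 0.5764
ML = 66.86 MU

66.86 MU


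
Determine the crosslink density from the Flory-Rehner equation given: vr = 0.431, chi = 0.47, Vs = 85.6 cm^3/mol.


ln(1 - vr) = ln(1 - 0.431) = -0.5639
Numerator = -((-0.5639) + 0.431 + 0.47 * 0.431^2) = 0.0456
Denominator = 85.6 * (0.431^(1/3) - 0.431/2) = 46.2128
nu = 0.0456 / 46.2128 = 9.8603e-04 mol/cm^3

9.8603e-04 mol/cm^3


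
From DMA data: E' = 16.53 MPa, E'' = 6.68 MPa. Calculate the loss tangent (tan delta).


tan delta = E'' / E'
= 6.68 / 16.53
= 0.4041

tan delta = 0.4041


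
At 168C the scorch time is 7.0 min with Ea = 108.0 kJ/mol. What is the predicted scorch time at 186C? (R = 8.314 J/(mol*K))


Convert temperatures: T1 = 168 + 273.15 = 441.15 K, T2 = 186 + 273.15 = 459.15 K
ts2_new = 7.0 * exp(108000 / 8.314 * (1/459.15 - 1/441.15))
1/T2 - 1/T1 = -8.8865e-05
ts2_new = 2.21 min

2.21 min


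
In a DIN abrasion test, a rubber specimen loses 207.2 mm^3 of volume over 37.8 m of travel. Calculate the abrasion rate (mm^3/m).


Rate = volume_loss / distance
= 207.2 / 37.8
= 5.481 mm^3/m

5.481 mm^3/m


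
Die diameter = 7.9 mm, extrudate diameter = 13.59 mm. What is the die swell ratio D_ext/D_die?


Die swell ratio = D_extrudate / D_die
= 13.59 / 7.9
= 1.72

Die swell = 1.72


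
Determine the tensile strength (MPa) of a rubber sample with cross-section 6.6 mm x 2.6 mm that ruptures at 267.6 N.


Area = width * thickness = 6.6 * 2.6 = 17.16 mm^2
TS = force / area = 267.6 / 17.16 = 15.59 MPa

15.59 MPa


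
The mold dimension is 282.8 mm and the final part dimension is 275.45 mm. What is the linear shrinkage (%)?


Shrinkage = (mold - part) / mold * 100
= (282.8 - 275.45) / 282.8 * 100
= 7.35 / 282.8 * 100
= 2.6%

2.6%


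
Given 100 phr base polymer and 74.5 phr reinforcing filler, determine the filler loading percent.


Filler % = filler / (rubber + filler) * 100
= 74.5 / (100 + 74.5) * 100
= 74.5 / 174.5 * 100
= 42.69%

42.69%


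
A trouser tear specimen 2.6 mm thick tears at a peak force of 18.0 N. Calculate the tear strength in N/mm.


Tear strength = force / thickness
= 18.0 / 2.6
= 6.92 N/mm

6.92 N/mm


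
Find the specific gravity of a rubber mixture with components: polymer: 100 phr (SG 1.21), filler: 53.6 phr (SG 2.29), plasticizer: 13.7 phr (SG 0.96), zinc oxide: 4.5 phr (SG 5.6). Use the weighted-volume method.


Sum of weights = 171.8
Volume contributions:
  polymer: 100/1.21 = 82.6446
  filler: 53.6/2.29 = 23.4061
  plasticizer: 13.7/0.96 = 14.2708
  zinc oxide: 4.5/5.6 = 0.8036
Sum of volumes = 121.1251
SG = 171.8 / 121.1251 = 1.418

SG = 1.418


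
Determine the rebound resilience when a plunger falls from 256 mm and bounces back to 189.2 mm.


Resilience = h_rebound / h_drop * 100
= 189.2 / 256 * 100
= 73.9%

73.9%


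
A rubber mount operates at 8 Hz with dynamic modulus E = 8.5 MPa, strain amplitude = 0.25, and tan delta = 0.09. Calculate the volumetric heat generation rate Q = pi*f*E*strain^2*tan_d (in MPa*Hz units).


Q = pi * f * E * strain^2 * tan_d
= pi * 8 * 8.5 * 0.25^2 * 0.09
= pi * 8 * 8.5 * 0.0625 * 0.09
= 1.2017

Q = 1.2017


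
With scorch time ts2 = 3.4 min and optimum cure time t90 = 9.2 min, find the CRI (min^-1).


CRI = 100 / (t90 - ts2)
= 100 / (9.2 - 3.4)
= 100 / 5.8
= 17.24 min^-1

17.24 min^-1


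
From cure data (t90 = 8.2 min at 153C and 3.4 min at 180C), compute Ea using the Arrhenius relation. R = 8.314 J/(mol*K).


T1 = 426.15 K, T2 = 453.15 K
1/T1 - 1/T2 = 1.3982e-04
ln(t1/t2) = ln(8.2/3.4) = 0.8804
Ea = 8.314 * 0.8804 / 1.3982e-04 = 52349.2429 J/mol
Ea = 52.35 kJ/mol

52.35 kJ/mol


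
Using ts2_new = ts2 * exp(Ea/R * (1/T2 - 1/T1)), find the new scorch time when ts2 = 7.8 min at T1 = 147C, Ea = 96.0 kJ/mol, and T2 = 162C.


Convert temperatures: T1 = 147 + 273.15 = 420.15 K, T2 = 162 + 273.15 = 435.15 K
ts2_new = 7.8 * exp(96000 / 8.314 * (1/435.15 - 1/420.15))
1/T2 - 1/T1 = -8.2044e-05
ts2_new = 3.02 min

3.02 min


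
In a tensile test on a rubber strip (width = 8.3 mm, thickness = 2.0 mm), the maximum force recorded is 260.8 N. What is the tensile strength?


Area = width * thickness = 8.3 * 2.0 = 16.6 mm^2
TS = force / area = 260.8 / 16.6 = 15.71 MPa

15.71 MPa


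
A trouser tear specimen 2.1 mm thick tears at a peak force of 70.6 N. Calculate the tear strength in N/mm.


Tear strength = force / thickness
= 70.6 / 2.1
= 33.62 N/mm

33.62 N/mm


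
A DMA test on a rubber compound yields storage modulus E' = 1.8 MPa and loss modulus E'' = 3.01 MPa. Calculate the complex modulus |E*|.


|E*| = sqrt(E'^2 + E''^2)
= sqrt(1.8^2 + 3.01^2)
= sqrt(3.2400 + 9.0601)
= 3.507 MPa

3.507 MPa


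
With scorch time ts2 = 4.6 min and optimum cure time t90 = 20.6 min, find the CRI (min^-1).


CRI = 100 / (t90 - ts2)
= 100 / (20.6 - 4.6)
= 100 / 16.0
= 6.25 min^-1

6.25 min^-1


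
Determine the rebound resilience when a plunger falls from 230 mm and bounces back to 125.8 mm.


Resilience = h_rebound / h_drop * 100
= 125.8 / 230 * 100
= 54.7%

54.7%


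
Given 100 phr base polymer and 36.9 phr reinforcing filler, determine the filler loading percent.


Filler % = filler / (rubber + filler) * 100
= 36.9 / (100 + 36.9) * 100
= 36.9 / 136.9 * 100
= 26.95%

26.95%


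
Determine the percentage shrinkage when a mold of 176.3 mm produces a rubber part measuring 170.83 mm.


Shrinkage = (mold - part) / mold * 100
= (176.3 - 170.83) / 176.3 * 100
= 5.47 / 176.3 * 100
= 3.1%

3.1%


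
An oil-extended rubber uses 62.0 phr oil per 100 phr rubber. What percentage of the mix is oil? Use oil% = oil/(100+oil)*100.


Oil % = oil / (100 + oil) * 100
= 62.0 / (100 + 62.0) * 100
= 62.0 / 162.0 * 100
= 38.27%

38.27%


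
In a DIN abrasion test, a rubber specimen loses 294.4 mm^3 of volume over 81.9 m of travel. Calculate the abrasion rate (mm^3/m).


Rate = volume_loss / distance
= 294.4 / 81.9
= 3.595 mm^3/m

3.595 mm^3/m


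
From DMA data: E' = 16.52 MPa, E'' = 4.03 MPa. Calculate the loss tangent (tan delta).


tan delta = E'' / E'
= 4.03 / 16.52
= 0.2439

tan delta = 0.2439


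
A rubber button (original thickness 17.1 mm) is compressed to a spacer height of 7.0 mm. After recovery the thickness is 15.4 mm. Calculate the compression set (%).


CS = (t0 - recovered) / (t0 - ts) * 100
= (17.1 - 15.4) / (17.1 - 7.0) * 100
= 1.7 / 10.1 * 100
= 16.8%

16.8%


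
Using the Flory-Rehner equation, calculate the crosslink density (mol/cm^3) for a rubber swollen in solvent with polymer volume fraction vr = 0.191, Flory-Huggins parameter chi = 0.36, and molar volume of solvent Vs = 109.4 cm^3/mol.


ln(1 - vr) = ln(1 - 0.191) = -0.2120
Numerator = -((-0.2120) + 0.191 + 0.36 * 0.191^2) = 0.0078
Denominator = 109.4 * (0.191^(1/3) - 0.191/2) = 52.5554
nu = 0.0078 / 52.5554 = 1.4886e-04 mol/cm^3

1.4886e-04 mol/cm^3


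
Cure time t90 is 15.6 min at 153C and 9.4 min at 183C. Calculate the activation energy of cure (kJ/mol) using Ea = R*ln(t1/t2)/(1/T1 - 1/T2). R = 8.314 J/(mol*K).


T1 = 426.15 K, T2 = 456.15 K
1/T1 - 1/T2 = 1.5433e-04
ln(t1/t2) = ln(15.6/9.4) = 0.5066
Ea = 8.314 * 0.5066 / 1.5433e-04 = 27289.2048 J/mol
Ea = 27.29 kJ/mol

27.29 kJ/mol


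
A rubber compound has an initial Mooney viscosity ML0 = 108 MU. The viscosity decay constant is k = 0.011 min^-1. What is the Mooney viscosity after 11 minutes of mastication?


ML = ML0 * exp(-k * t)
ML = 108 * exp(-0.011 * 11)
ML = 108 * 0.8860
ML = 95.69 MU

95.69 MU


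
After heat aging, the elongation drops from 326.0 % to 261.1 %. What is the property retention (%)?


Retention = aged / original * 100
= 261.1 / 326.0 * 100
= 80.1%

80.1%


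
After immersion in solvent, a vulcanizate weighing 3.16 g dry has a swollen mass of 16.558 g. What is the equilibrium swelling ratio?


Q = W_swollen / W_dry
Q = 16.558 / 3.16
Q = 5.24

Q = 5.24


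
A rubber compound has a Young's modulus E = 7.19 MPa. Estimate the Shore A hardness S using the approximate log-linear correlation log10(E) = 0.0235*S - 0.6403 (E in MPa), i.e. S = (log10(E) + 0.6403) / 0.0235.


log10(E) = 0.0235*S - 0.6403  =>  S = (log10(E) + 0.6403) / 0.0235
log10(7.19) = 0.856729
S = (0.856729 + 0.6403) / 0.0235 = 1.497029 / 0.0235
S = 63.7

Shore A = 63.7


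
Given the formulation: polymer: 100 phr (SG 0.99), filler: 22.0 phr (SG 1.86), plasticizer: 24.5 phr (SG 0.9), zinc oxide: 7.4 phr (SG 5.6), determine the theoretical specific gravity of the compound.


Sum of weights = 153.9
Volume contributions:
  polymer: 100/0.99 = 101.0101
  filler: 22.0/1.86 = 11.8280
  plasticizer: 24.5/0.9 = 27.2222
  zinc oxide: 7.4/5.6 = 1.3214
Sum of volumes = 141.3817
SG = 153.9 / 141.3817 = 1.089

SG = 1.089


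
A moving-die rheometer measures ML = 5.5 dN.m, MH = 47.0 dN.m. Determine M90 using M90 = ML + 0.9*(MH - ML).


M90 = ML + 0.9 * (MH - ML)
M90 = 5.5 + 0.9 * (47.0 - 5.5)
M90 = 5.5 + 0.9 * 41.5
M90 = 42.85 dN.m

42.85 dN.m


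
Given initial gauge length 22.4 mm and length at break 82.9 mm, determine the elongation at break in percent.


Elongation = (Lf - L0) / L0 * 100
= (82.9 - 22.4) / 22.4 * 100
= 60.5 / 22.4 * 100
= 270.1%

270.1%


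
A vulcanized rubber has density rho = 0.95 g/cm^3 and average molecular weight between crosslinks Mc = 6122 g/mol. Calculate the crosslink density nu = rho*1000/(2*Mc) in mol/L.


nu = rho * 1000 / (2 * Mc)
nu = 0.95 * 1000 / (2 * 6122)
nu = 950.0 / 12244
nu = 0.0776 mol/L

0.0776 mol/L


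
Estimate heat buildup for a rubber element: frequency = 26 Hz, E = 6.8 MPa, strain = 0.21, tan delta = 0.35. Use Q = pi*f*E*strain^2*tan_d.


Q = pi * f * E * strain^2 * tan_d
= pi * 26 * 6.8 * 0.21^2 * 0.35
= pi * 26 * 6.8 * 0.0441 * 0.35
= 8.5731

Q = 8.5731


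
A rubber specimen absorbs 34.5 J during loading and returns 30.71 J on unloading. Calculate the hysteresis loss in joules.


Hysteresis loss = loading - unloading
= 34.5 - 30.71
= 3.79 J

3.79 J


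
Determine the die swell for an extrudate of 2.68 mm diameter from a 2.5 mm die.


Die swell ratio = D_extrudate / D_die
= 2.68 / 2.5
= 1.072

Die swell = 1.072


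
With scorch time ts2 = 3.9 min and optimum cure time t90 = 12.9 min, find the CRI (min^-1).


CRI = 100 / (t90 - ts2)
= 100 / (12.9 - 3.9)
= 100 / 9.0
= 11.11 min^-1

11.11 min^-1


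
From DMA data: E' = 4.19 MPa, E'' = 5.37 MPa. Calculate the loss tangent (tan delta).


tan delta = E'' / E'
= 5.37 / 4.19
= 1.2816

tan delta = 1.2816


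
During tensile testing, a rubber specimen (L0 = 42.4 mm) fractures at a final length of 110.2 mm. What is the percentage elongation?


Elongation = (Lf - L0) / L0 * 100
= (110.2 - 42.4) / 42.4 * 100
= 67.8 / 42.4 * 100
= 159.9%

159.9%


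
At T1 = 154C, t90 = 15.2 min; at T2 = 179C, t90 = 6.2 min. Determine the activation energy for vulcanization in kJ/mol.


T1 = 427.15 K, T2 = 452.15 K
1/T1 - 1/T2 = 1.2944e-04
ln(t1/t2) = ln(15.2/6.2) = 0.8967
Ea = 8.314 * 0.8967 / 1.2944e-04 = 57597.3459 J/mol
Ea = 57.6 kJ/mol

57.6 kJ/mol


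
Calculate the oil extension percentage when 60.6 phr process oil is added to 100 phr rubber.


Oil % = oil / (100 + oil) * 100
= 60.6 / (100 + 60.6) * 100
= 60.6 / 160.6 * 100
= 37.73%

37.73%


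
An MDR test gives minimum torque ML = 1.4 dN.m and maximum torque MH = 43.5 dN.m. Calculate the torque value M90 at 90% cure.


M90 = ML + 0.9 * (MH - ML)
M90 = 1.4 + 0.9 * (43.5 - 1.4)
M90 = 1.4 + 0.9 * 42.1
M90 = 39.29 dN.m

39.29 dN.m


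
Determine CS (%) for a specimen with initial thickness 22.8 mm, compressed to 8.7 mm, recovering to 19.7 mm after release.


CS = (t0 - recovered) / (t0 - ts) * 100
= (22.8 - 19.7) / (22.8 - 8.7) * 100
= 3.1 / 14.1 * 100
= 22.0%

22.0%


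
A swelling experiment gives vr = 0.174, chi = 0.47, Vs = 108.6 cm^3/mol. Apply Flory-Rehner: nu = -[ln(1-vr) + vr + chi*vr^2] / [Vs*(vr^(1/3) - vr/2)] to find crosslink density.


ln(1 - vr) = ln(1 - 0.174) = -0.1912
Numerator = -((-0.1912) + 0.174 + 0.47 * 0.174^2) = 0.0029
Denominator = 108.6 * (0.174^(1/3) - 0.174/2) = 51.1807
nu = 0.0029 / 51.1807 = 5.7264e-05 mol/cm^3

5.7264e-05 mol/cm^3


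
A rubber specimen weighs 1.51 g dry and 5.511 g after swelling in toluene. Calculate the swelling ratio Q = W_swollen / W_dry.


Q = W_swollen / W_dry
Q = 5.511 / 1.51
Q = 3.65

Q = 3.65


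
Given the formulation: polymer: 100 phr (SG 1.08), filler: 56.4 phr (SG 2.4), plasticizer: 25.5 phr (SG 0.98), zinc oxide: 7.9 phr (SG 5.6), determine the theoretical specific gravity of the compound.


Sum of weights = 189.8
Volume contributions:
  polymer: 100/1.08 = 92.5926
  filler: 56.4/2.4 = 23.5000
  plasticizer: 25.5/0.98 = 26.0204
  zinc oxide: 7.9/5.6 = 1.4107
Sum of volumes = 143.5237
SG = 189.8 / 143.5237 = 1.322

SG = 1.322


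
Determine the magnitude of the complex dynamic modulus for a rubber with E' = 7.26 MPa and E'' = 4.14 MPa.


|E*| = sqrt(E'^2 + E''^2)
= sqrt(7.26^2 + 4.14^2)
= sqrt(52.7076 + 17.1396)
= 8.357 MPa

8.357 MPa


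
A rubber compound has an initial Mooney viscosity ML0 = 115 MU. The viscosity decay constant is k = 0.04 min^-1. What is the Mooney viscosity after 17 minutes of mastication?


ML = ML0 * exp(-k * t)
ML = 115 * exp(-0.04 * 17)
ML = 115 * 0.5066
ML = 58.26 MU

58.26 MU


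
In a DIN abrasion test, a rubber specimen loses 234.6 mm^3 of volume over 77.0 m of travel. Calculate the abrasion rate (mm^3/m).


Rate = volume_loss / distance
= 234.6 / 77.0
= 3.047 mm^3/m

3.047 mm^3/m


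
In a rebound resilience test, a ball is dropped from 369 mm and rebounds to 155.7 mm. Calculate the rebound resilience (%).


Resilience = h_rebound / h_drop * 100
= 155.7 / 369 * 100
= 42.2%

42.2%


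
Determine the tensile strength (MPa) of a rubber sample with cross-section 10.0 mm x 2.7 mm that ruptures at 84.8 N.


Area = width * thickness = 10.0 * 2.7 = 27.0 mm^2
TS = force / area = 84.8 / 27.0 = 3.14 MPa

3.14 MPa


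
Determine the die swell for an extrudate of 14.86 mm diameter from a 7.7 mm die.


Die swell ratio = D_extrudate / D_die
= 14.86 / 7.7
= 1.93

Die swell = 1.93


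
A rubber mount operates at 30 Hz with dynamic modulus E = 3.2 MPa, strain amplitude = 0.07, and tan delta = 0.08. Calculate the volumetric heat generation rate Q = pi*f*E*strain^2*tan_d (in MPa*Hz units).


Q = pi * f * E * strain^2 * tan_d
= pi * 30 * 3.2 * 0.07^2 * 0.08
= pi * 30 * 3.2 * 0.0049 * 0.08
= 0.1182

Q = 0.1182


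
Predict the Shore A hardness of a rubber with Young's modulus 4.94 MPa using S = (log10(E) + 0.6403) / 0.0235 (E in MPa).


log10(E) = 0.0235*S - 0.6403  =>  S = (log10(E) + 0.6403) / 0.0235
log10(4.94) = 0.693727
S = (0.693727 + 0.6403) / 0.0235 = 1.334027 / 0.0235
S = 56.8

Shore A = 56.8


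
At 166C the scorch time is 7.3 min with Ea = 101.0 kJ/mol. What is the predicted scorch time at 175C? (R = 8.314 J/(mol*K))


Convert temperatures: T1 = 166 + 273.15 = 439.15 K, T2 = 175 + 273.15 = 448.15 K
ts2_new = 7.3 * exp(101000 / 8.314 * (1/448.15 - 1/439.15))
1/T2 - 1/T1 = -4.5731e-05
ts2_new = 4.19 min

4.19 min


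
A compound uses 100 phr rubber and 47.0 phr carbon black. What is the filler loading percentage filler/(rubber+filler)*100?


Filler % = filler / (rubber + filler) * 100
= 47.0 / (100 + 47.0) * 100
= 47.0 / 147.0 * 100
= 31.97%

31.97%


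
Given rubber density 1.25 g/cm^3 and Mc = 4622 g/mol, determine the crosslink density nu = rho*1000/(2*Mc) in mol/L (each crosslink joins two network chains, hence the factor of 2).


nu = rho * 1000 / (2 * Mc)
nu = 1.25 * 1000 / (2 * 4622)
nu = 1250.0 / 9244
nu = 0.1352 mol/L

0.1352 mol/L


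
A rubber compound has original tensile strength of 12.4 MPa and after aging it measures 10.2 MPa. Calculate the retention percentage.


Retention = aged / original * 100
= 10.2 / 12.4 * 100
= 82.3%

82.3%


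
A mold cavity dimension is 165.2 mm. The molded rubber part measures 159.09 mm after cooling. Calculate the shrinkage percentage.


Shrinkage = (mold - part) / mold * 100
= (165.2 - 159.09) / 165.2 * 100
= 6.11 / 165.2 * 100
= 3.7%

3.7%


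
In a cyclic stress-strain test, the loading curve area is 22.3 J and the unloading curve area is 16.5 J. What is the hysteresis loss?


Hysteresis loss = loading - unloading
= 22.3 - 16.5
= 5.8 J

5.8 J


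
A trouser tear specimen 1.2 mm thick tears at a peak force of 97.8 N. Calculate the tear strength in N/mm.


Tear strength = force / thickness
= 97.8 / 1.2
= 81.5 N/mm

81.5 N/mm


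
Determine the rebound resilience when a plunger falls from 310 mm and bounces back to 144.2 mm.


Resilience = h_rebound / h_drop * 100
= 144.2 / 310 * 100
= 46.5%

46.5%


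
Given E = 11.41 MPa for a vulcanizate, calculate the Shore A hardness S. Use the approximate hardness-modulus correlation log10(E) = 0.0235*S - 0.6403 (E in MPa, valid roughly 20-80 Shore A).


log10(E) = 0.0235*S - 0.6403  =>  S = (log10(E) + 0.6403) / 0.0235
log10(11.41) = 1.057286
S = (1.057286 + 0.6403) / 0.0235 = 1.697586 / 0.0235
S = 72.2

Shore A = 72.2


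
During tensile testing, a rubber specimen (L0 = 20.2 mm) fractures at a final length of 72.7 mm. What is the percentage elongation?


Elongation = (Lf - L0) / L0 * 100
= (72.7 - 20.2) / 20.2 * 100
= 52.5 / 20.2 * 100
= 259.9%

259.9%


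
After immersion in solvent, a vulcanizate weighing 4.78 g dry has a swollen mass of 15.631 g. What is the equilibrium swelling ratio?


Q = W_swollen / W_dry
Q = 15.631 / 4.78
Q = 3.27

Q = 3.27


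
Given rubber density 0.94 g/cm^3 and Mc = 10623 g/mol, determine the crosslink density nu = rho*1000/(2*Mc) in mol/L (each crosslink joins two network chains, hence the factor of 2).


nu = rho * 1000 / (2 * Mc)
nu = 0.94 * 1000 / (2 * 10623)
nu = 940.0 / 21246
nu = 0.0442 mol/L

0.0442 mol/L


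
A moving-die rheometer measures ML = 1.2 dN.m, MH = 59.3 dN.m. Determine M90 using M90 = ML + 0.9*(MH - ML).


M90 = ML + 0.9 * (MH - ML)
M90 = 1.2 + 0.9 * (59.3 - 1.2)
M90 = 1.2 + 0.9 * 58.1
M90 = 53.49 dN.m

53.49 dN.m


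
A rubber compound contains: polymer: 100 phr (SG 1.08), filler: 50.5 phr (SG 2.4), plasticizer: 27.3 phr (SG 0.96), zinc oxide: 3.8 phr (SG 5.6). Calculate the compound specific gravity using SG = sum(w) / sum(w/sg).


Sum of weights = 181.6
Volume contributions:
  polymer: 100/1.08 = 92.5926
  filler: 50.5/2.4 = 21.0417
  plasticizer: 27.3/0.96 = 28.4375
  zinc oxide: 3.8/5.6 = 0.6786
Sum of volumes = 142.7503
SG = 181.6 / 142.7503 = 1.272

SG = 1.272


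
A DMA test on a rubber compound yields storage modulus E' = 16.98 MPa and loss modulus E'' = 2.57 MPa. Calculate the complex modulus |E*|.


|E*| = sqrt(E'^2 + E''^2)
= sqrt(16.98^2 + 2.57^2)
= sqrt(288.3204 + 6.6049)
= 17.173 MPa

17.173 MPa


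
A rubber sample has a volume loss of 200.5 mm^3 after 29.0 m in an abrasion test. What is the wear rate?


Rate = volume_loss / distance
= 200.5 / 29.0
= 6.914 mm^3/m

6.914 mm^3/m


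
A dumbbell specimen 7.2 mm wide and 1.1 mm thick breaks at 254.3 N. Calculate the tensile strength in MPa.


Area = width * thickness = 7.2 * 1.1 = 7.92 mm^2
TS = force / area = 254.3 / 7.92 = 32.11 MPa

32.11 MPa


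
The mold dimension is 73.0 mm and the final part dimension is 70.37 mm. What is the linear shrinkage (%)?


Shrinkage = (mold - part) / mold * 100
= (73.0 - 70.37) / 73.0 * 100
= 2.63 / 73.0 * 100
= 3.6%

3.6%


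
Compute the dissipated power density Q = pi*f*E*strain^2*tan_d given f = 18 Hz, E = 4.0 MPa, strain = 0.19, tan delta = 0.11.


Q = pi * f * E * strain^2 * tan_d
= pi * 18 * 4.0 * 0.19^2 * 0.11
= pi * 18 * 4.0 * 0.0361 * 0.11
= 0.8982

Q = 0.8982


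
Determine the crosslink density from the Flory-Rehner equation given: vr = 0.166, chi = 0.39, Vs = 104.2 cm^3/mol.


ln(1 - vr) = ln(1 - 0.166) = -0.1815
Numerator = -((-0.1815) + 0.166 + 0.39 * 0.166^2) = 0.0048
Denominator = 104.2 * (0.166^(1/3) - 0.166/2) = 48.6183
nu = 0.0048 / 48.6183 = 9.8215e-05 mol/cm^3

9.8215e-05 mol/cm^3


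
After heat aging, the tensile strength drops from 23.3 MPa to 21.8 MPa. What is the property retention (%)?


Retention = aged / original * 100
= 21.8 / 23.3 * 100
= 93.6%

93.6%


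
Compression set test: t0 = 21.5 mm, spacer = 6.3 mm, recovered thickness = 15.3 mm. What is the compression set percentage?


CS = (t0 - recovered) / (t0 - ts) * 100
= (21.5 - 15.3) / (21.5 - 6.3) * 100
= 6.2 / 15.2 * 100
= 40.8%

40.8%


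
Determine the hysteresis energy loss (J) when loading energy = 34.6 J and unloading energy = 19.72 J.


Hysteresis loss = loading - unloading
= 34.6 - 19.72
= 14.88 J

14.88 J


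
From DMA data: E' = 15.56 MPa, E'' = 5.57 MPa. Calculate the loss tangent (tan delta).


tan delta = E'' / E'
= 5.57 / 15.56
= 0.358

tan delta = 0.358


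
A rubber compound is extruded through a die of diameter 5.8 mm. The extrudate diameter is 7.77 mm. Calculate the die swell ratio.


Die swell ratio = D_extrudate / D_die
= 7.77 / 5.8
= 1.34

Die swell = 1.34


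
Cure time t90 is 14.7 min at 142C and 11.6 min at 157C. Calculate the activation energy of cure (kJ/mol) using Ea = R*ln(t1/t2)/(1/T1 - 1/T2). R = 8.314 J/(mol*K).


T1 = 415.15 K, T2 = 430.15 K
1/T1 - 1/T2 = 8.3997e-05
ln(t1/t2) = ln(14.7/11.6) = 0.2368
Ea = 8.314 * 0.2368 / 8.3997e-05 = 23442.4596 J/mol
Ea = 23.44 kJ/mol

23.44 kJ/mol


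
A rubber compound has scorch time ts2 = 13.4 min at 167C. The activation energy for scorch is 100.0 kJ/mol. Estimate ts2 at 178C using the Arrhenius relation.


Convert temperatures: T1 = 167 + 273.15 = 440.15 K, T2 = 178 + 273.15 = 451.15 K
ts2_new = 13.4 * exp(100000 / 8.314 * (1/451.15 - 1/440.15))
1/T2 - 1/T1 = -5.5395e-05
ts2_new = 6.88 min

6.88 min


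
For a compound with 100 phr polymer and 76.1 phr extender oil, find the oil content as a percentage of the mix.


Oil % = oil / (100 + oil) * 100
= 76.1 / (100 + 76.1) * 100
= 76.1 / 176.1 * 100
= 43.21%

43.21%


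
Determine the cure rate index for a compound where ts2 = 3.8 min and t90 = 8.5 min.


CRI = 100 / (t90 - ts2)
= 100 / (8.5 - 3.8)
= 100 / 4.7
= 21.28 min^-1

21.28 min^-1


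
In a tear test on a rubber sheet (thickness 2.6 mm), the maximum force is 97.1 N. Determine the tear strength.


Tear strength = force / thickness
= 97.1 / 2.6
= 37.35 N/mm

37.35 N/mm


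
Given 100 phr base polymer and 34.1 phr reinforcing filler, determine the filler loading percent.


Filler % = filler / (rubber + filler) * 100
= 34.1 / (100 + 34.1) * 100
= 34.1 / 134.1 * 100
= 25.43%

25.43%


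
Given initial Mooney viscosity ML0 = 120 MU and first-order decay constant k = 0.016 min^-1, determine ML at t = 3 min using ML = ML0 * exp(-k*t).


ML = ML0 * exp(-k * t)
ML = 120 * exp(-0.016 * 3)
ML = 120 * 0.9531
ML = 114.38 MU

114.38 MU


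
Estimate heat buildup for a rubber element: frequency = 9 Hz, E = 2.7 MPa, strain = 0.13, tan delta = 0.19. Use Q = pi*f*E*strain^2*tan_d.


Q = pi * f * E * strain^2 * tan_d
= pi * 9 * 2.7 * 0.13^2 * 0.19
= pi * 9 * 2.7 * 0.0169 * 0.19
= 0.2451

Q = 0.2451


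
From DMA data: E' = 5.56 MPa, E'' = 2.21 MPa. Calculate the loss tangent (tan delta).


tan delta = E'' / E'
= 2.21 / 5.56
= 0.3975

tan delta = 0.3975


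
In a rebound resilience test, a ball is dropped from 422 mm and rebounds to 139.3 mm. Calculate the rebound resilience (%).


Resilience = h_rebound / h_drop * 100
= 139.3 / 422 * 100
= 33.0%

33.0%


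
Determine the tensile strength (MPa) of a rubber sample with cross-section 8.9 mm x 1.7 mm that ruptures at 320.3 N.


Area = width * thickness = 8.9 * 1.7 = 15.13 mm^2
TS = force / area = 320.3 / 15.13 = 21.17 MPa

21.17 MPa


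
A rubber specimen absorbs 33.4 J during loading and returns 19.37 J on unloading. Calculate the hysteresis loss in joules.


Hysteresis loss = loading - unloading
= 33.4 - 19.37
= 14.03 J

14.03 J


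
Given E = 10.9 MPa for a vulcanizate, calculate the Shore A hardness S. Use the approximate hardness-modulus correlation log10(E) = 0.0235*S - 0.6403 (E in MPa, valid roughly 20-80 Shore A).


log10(E) = 0.0235*S - 0.6403  =>  S = (log10(E) + 0.6403) / 0.0235
log10(10.9) = 1.037426
S = (1.037426 + 0.6403) / 0.0235 = 1.677726 / 0.0235
S = 71.4

Shore A = 71.4


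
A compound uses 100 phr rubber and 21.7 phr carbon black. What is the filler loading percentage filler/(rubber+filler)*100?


Filler % = filler / (rubber + filler) * 100
= 21.7 / (100 + 21.7) * 100
= 21.7 / 121.7 * 100
= 17.83%

17.83%


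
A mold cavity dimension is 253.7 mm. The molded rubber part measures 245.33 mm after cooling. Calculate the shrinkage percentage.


Shrinkage = (mold - part) / mold * 100
= (253.7 - 245.33) / 253.7 * 100
= 8.37 / 253.7 * 100
= 3.3%

3.3%


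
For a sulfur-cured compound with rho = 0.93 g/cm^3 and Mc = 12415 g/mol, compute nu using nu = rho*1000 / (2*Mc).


nu = rho * 1000 / (2 * Mc)
nu = 0.93 * 1000 / (2 * 12415)
nu = 930.0 / 24830
nu = 0.0375 mol/L

0.0375 mol/L


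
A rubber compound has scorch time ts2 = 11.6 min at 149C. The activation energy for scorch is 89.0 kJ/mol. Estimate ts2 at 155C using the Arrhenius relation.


Convert temperatures: T1 = 149 + 273.15 = 422.15 K, T2 = 155 + 273.15 = 428.15 K
ts2_new = 11.6 * exp(89000 / 8.314 * (1/428.15 - 1/422.15))
1/T2 - 1/T1 = -3.3196e-05
ts2_new = 8.13 min

8.13 min


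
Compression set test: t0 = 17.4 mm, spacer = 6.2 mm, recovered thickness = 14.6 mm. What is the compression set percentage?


CS = (t0 - recovered) / (t0 - ts) * 100
= (17.4 - 14.6) / (17.4 - 6.2) * 100
= 2.8 / 11.2 * 100
= 25.0%

25.0%


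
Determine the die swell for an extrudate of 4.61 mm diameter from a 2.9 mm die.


Die swell ratio = D_extrudate / D_die
= 4.61 / 2.9
= 1.59

Die swell = 1.59


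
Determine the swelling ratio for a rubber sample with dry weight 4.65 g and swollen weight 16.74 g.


Q = W_swollen / W_dry
Q = 16.74 / 4.65
Q = 3.6

Q = 3.6


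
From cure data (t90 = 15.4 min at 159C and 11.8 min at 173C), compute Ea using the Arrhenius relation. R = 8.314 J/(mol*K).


T1 = 432.15 K, T2 = 446.15 K
1/T1 - 1/T2 = 7.2613e-05
ln(t1/t2) = ln(15.4/11.8) = 0.2663
Ea = 8.314 * 0.2663 / 7.2613e-05 = 30487.1157 J/mol
Ea = 30.49 kJ/mol

30.49 kJ/mol


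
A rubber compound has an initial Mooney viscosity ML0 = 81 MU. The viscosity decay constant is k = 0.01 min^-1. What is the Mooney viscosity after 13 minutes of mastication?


ML = ML0 * exp(-k * t)
ML = 81 * exp(-0.01 * 13)
ML = 81 * 0.8781
ML = 71.13 MU

71.13 MU


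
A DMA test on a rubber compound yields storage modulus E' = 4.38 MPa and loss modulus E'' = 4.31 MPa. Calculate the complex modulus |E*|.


|E*| = sqrt(E'^2 + E''^2)
= sqrt(4.38^2 + 4.31^2)
= sqrt(19.1844 + 18.5761)
= 6.145 MPa

6.145 MPa


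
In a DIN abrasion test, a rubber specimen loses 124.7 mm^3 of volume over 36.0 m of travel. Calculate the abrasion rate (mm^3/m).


Rate = volume_loss / distance
= 124.7 / 36.0
= 3.464 mm^3/m

3.464 mm^3/m


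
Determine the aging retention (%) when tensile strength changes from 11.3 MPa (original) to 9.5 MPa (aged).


Retention = aged / original * 100
= 9.5 / 11.3 * 100
= 84.1%

84.1%


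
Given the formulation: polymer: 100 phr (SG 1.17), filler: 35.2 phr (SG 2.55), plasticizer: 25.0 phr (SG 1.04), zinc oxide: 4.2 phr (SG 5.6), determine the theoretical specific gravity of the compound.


Sum of weights = 164.4
Volume contributions:
  polymer: 100/1.17 = 85.4701
  filler: 35.2/2.55 = 13.8039
  plasticizer: 25.0/1.04 = 24.0385
  zinc oxide: 4.2/5.6 = 0.7500
Sum of volumes = 124.0625
SG = 164.4 / 124.0625 = 1.325

SG = 1.325


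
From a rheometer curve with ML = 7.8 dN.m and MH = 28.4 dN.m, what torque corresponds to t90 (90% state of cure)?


M90 = ML + 0.9 * (MH - ML)
M90 = 7.8 + 0.9 * (28.4 - 7.8)
M90 = 7.8 + 0.9 * 20.6
M90 = 26.34 dN.m

26.34 dN.m


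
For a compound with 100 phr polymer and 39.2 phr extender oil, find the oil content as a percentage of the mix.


Oil % = oil / (100 + oil) * 100
= 39.2 / (100 + 39.2) * 100
= 39.2 / 139.2 * 100
= 28.16%

28.16%


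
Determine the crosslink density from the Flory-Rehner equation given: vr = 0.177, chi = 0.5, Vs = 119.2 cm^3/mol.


ln(1 - vr) = ln(1 - 0.177) = -0.1948
Numerator = -((-0.1948) + 0.177 + 0.5 * 0.177^2) = 0.0021
Denominator = 119.2 * (0.177^(1/3) - 0.177/2) = 56.3777
nu = 0.0021 / 56.3777 = 3.7862e-05 mol/cm^3

3.7862e-05 mol/cm^3


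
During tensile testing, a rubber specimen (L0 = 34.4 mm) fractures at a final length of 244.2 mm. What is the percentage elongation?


Elongation = (Lf - L0) / L0 * 100
= (244.2 - 34.4) / 34.4 * 100
= 209.8 / 34.4 * 100
= 609.9%

609.9%


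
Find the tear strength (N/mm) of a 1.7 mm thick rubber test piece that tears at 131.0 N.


Tear strength = force / thickness
= 131.0 / 1.7
= 77.06 N/mm

77.06 N/mm


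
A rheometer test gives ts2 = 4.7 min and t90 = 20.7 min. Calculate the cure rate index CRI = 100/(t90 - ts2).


CRI = 100 / (t90 - ts2)
= 100 / (20.7 - 4.7)
= 100 / 16.0
= 6.25 min^-1

6.25 min^-1


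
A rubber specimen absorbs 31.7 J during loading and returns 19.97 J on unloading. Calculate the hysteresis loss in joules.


Hysteresis loss = loading - unloading
= 31.7 - 19.97
= 11.73 J

11.73 J


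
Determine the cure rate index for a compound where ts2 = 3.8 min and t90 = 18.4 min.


CRI = 100 / (t90 - ts2)
= 100 / (18.4 - 3.8)
= 100 / 14.6
= 6.85 min^-1

6.85 min^-1


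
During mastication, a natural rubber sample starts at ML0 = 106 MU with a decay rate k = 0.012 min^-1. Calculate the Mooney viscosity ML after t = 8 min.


ML = ML0 * exp(-k * t)
ML = 106 * exp(-0.012 * 8)
ML = 106 * 0.9085
ML = 96.3 MU

96.3 MU


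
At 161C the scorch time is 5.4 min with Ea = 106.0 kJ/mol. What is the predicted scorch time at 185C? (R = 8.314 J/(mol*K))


Convert temperatures: T1 = 161 + 273.15 = 434.15 K, T2 = 185 + 273.15 = 458.15 K
ts2_new = 5.4 * exp(106000 / 8.314 * (1/458.15 - 1/434.15))
1/T2 - 1/T1 = -1.2066e-04
ts2_new = 1.16 min

1.16 min


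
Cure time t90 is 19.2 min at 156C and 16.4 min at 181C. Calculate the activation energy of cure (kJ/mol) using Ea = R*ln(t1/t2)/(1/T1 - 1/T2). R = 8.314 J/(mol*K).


T1 = 429.15 K, T2 = 454.15 K
1/T1 - 1/T2 = 1.2827e-04
ln(t1/t2) = ln(19.2/16.4) = 0.1576
Ea = 8.314 * 0.1576 / 1.2827e-04 = 10216.7887 J/mol
Ea = 10.22 kJ/mol

10.22 kJ/mol


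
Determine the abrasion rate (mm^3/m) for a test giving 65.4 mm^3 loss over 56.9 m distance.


Rate = volume_loss / distance
= 65.4 / 56.9
= 1.149 mm^3/m

1.149 mm^3/m


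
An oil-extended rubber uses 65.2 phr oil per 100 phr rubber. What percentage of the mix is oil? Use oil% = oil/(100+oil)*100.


Oil % = oil / (100 + oil) * 100
= 65.2 / (100 + 65.2) * 100
= 65.2 / 165.2 * 100
= 39.47%

39.47%


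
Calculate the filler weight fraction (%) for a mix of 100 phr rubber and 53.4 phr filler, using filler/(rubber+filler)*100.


Filler % = filler / (rubber + filler) * 100
= 53.4 / (100 + 53.4) * 100
= 53.4 / 153.4 * 100
= 34.81%

34.81%


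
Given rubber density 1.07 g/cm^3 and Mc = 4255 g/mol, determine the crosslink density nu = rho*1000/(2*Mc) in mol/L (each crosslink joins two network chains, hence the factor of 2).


nu = rho * 1000 / (2 * Mc)
nu = 1.07 * 1000 / (2 * 4255)
nu = 1070.0 / 8510
nu = 0.1257 mol/L

0.1257 mol/L


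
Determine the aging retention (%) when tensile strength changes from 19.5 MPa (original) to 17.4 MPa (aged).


Retention = aged / original * 100
= 17.4 / 19.5 * 100
= 89.2%

89.2%


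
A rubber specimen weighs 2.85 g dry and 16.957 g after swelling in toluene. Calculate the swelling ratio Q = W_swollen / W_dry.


Q = W_swollen / W_dry
Q = 16.957 / 2.85
Q = 5.95

Q = 5.95


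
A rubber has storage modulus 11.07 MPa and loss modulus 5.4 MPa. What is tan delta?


tan delta = E'' / E'
= 5.4 / 11.07
= 0.4878

tan delta = 0.4878


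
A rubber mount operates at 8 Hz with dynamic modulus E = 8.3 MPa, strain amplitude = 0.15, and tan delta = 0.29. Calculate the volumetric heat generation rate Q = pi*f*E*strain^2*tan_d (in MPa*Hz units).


Q = pi * f * E * strain^2 * tan_d
= pi * 8 * 8.3 * 0.15^2 * 0.29
= pi * 8 * 8.3 * 0.0225 * 0.29
= 1.3611

Q = 1.3611


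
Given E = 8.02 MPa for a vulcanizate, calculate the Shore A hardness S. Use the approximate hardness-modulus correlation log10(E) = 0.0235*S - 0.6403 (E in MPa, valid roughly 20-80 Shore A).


log10(E) = 0.0235*S - 0.6403  =>  S = (log10(E) + 0.6403) / 0.0235
log10(8.02) = 0.904174
S = (0.904174 + 0.6403) / 0.0235 = 1.544474 / 0.0235
S = 65.7

Shore A = 65.7


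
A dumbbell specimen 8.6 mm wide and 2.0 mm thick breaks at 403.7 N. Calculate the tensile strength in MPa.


Area = width * thickness = 8.6 * 2.0 = 17.2 mm^2
TS = force / area = 403.7 / 17.2 = 23.47 MPa

23.47 MPa


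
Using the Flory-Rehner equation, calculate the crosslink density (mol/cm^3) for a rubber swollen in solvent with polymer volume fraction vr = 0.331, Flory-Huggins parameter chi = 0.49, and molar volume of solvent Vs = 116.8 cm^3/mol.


ln(1 - vr) = ln(1 - 0.331) = -0.4020
Numerator = -((-0.4020) + 0.331 + 0.49 * 0.331^2) = 0.0173
Denominator = 116.8 * (0.331^(1/3) - 0.331/2) = 61.4648
nu = 0.0173 / 61.4648 = 2.8124e-04 mol/cm^3

2.8124e-04 mol/cm^3


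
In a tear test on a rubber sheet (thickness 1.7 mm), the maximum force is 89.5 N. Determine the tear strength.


Tear strength = force / thickness
= 89.5 / 1.7
= 52.65 N/mm

52.65 N/mm


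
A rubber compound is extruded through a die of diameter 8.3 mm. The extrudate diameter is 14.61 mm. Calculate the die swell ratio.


Die swell ratio = D_extrudate / D_die
= 14.61 / 8.3
= 1.76

Die swell = 1.76


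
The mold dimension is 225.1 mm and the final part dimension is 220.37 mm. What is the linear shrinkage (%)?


Shrinkage = (mold - part) / mold * 100
= (225.1 - 220.37) / 225.1 * 100
= 4.73 / 225.1 * 100
= 2.1%

2.1%


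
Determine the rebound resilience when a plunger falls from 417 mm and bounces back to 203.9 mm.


Resilience = h_rebound / h_drop * 100
= 203.9 / 417 * 100
= 48.9%

48.9%


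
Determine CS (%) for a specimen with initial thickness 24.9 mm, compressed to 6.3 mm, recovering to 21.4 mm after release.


CS = (t0 - recovered) / (t0 - ts) * 100
= (24.9 - 21.4) / (24.9 - 6.3) * 100
= 3.5 / 18.6 * 100
= 18.8%

18.8%


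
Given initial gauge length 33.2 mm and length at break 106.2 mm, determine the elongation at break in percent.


Elongation = (Lf - L0) / L0 * 100
= (106.2 - 33.2) / 33.2 * 100
= 73.0 / 33.2 * 100
= 219.9%

219.9%


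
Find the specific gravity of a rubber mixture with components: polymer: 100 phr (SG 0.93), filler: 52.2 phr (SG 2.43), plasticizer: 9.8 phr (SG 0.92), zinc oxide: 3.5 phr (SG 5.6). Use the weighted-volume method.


Sum of weights = 165.5
Volume contributions:
  polymer: 100/0.93 = 107.5269
  filler: 52.2/2.43 = 21.4815
  plasticizer: 9.8/0.92 = 10.6522
  zinc oxide: 3.5/5.6 = 0.6250
Sum of volumes = 140.2855
SG = 165.5 / 140.2855 = 1.18

SG = 1.18


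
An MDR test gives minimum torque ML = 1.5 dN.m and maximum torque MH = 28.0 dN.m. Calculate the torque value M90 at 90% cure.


M90 = ML + 0.9 * (MH - ML)
M90 = 1.5 + 0.9 * (28.0 - 1.5)
M90 = 1.5 + 0.9 * 26.5
M90 = 25.35 dN.m

25.35 dN.m


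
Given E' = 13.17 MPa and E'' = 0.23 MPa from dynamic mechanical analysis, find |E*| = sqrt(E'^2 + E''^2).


|E*| = sqrt(E'^2 + E''^2)
= sqrt(13.17^2 + 0.23^2)
= sqrt(173.4489 + 0.0529)
= 13.172 MPa

13.172 MPa


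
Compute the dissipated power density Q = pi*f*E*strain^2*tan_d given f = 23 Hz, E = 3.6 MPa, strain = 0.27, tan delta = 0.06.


Q = pi * f * E * strain^2 * tan_d
= pi * 23 * 3.6 * 0.27^2 * 0.06
= pi * 23 * 3.6 * 0.0729 * 0.06
= 1.1378

Q = 1.1378


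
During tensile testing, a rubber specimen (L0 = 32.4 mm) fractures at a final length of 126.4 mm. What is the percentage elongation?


Elongation = (Lf - L0) / L0 * 100
= (126.4 - 32.4) / 32.4 * 100
= 94.0 / 32.4 * 100
= 290.1%

290.1%


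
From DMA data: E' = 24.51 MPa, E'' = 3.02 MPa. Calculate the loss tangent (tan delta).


tan delta = E'' / E'
= 3.02 / 24.51
= 0.1232

tan delta = 0.1232


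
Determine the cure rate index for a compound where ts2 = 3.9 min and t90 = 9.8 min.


CRI = 100 / (t90 - ts2)
= 100 / (9.8 - 3.9)
= 100 / 5.9
= 16.95 min^-1

16.95 min^-1


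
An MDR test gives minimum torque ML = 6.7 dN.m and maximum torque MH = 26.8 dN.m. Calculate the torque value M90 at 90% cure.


M90 = ML + 0.9 * (MH - ML)
M90 = 6.7 + 0.9 * (26.8 - 6.7)
M90 = 6.7 + 0.9 * 20.1
M90 = 24.79 dN.m

24.79 dN.m


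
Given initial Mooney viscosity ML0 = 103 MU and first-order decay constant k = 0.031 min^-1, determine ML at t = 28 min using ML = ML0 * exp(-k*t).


ML = ML0 * exp(-k * t)
ML = 103 * exp(-0.031 * 28)
ML = 103 * 0.4198
ML = 43.24 MU

43.24 MU


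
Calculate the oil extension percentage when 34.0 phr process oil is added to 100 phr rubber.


Oil % = oil / (100 + oil) * 100
= 34.0 / (100 + 34.0) * 100
= 34.0 / 134.0 * 100
= 25.37%

25.37%


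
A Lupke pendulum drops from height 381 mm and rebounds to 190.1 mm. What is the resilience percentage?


Resilience = h_rebound / h_drop * 100
= 190.1 / 381 * 100
= 49.9%

49.9%


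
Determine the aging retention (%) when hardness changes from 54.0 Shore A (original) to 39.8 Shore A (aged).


Retention = aged / original * 100
= 39.8 / 54.0 * 100
= 73.7%

73.7%


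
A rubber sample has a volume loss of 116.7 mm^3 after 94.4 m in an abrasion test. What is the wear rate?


Rate = volume_loss / distance
= 116.7 / 94.4
= 1.236 mm^3/m

1.236 mm^3/m


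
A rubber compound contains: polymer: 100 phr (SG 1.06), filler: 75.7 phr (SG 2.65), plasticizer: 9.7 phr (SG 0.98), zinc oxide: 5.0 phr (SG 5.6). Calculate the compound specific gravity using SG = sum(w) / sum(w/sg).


Sum of weights = 190.4
Volume contributions:
  polymer: 100/1.06 = 94.3396
  filler: 75.7/2.65 = 28.5660
  plasticizer: 9.7/0.98 = 9.8980
  zinc oxide: 5.0/5.6 = 0.8929
Sum of volumes = 133.6965
SG = 190.4 / 133.6965 = 1.424

SG = 1.424


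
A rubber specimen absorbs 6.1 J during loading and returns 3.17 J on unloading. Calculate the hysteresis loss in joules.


Hysteresis loss = loading - unloading
= 6.1 - 3.17
= 2.93 J

2.93 J


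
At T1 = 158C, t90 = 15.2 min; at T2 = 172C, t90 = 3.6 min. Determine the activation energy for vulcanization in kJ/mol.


T1 = 431.15 K, T2 = 445.15 K
1/T1 - 1/T2 = 7.2945e-05
ln(t1/t2) = ln(15.2/3.6) = 1.4404
Ea = 8.314 * 1.4404 / 7.2945e-05 = 164167.9148 J/mol
Ea = 164.17 kJ/mol

164.17 kJ/mol


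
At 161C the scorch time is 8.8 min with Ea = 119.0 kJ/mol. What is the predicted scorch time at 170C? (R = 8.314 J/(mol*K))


Convert temperatures: T1 = 161 + 273.15 = 434.15 K, T2 = 170 + 273.15 = 443.15 K
ts2_new = 8.8 * exp(119000 / 8.314 * (1/443.15 - 1/434.15))
1/T2 - 1/T1 = -4.6779e-05
ts2_new = 4.51 min

4.51 min


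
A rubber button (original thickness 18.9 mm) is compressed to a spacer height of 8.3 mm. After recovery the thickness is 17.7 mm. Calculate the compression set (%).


CS = (t0 - recovered) / (t0 - ts) * 100
= (18.9 - 17.7) / (18.9 - 8.3) * 100
= 1.2 / 10.6 * 100
= 11.3%

11.3%
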